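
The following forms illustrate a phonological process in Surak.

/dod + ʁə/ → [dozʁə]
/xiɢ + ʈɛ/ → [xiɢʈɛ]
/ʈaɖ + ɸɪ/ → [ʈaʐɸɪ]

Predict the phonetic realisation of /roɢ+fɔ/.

The data show regressive manner assimilation: /d/ → [z] before /ʁ/; /ɖ/ → [ʐ] before /ɸ/. In each pair only manner changes, matching the following consonant, while place and voice stay constant.
No alternation appears in [xiɢʈɛ]: there the adjacent consonants already agree in manner (/ɢ/ and /ʈ/ are both stops), so this form is consistent with the same rule.
/ɢ/ is a voiced uvular stop. The following trigger /f/ is a fricative, so /ɢ/ must become a fricative as well.
A voiced uvular fricative is [ʁ], so the surface segment is [ʁ].

[roʁfɔ]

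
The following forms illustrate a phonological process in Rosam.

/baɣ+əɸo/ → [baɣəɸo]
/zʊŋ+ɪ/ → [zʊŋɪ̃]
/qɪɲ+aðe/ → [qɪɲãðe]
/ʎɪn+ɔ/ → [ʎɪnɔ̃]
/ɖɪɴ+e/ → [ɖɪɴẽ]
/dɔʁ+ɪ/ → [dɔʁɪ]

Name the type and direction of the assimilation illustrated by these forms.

progressive nasality assimilation (vowel nasalisation)

The vowel /ɪ/ surfaces as nasalised [ɪ̃] next to the preceding nasal /ŋ/ — it has acquired the [+nasal] feature of its neighbour.
Likewise in the remaining data: /a/ → [ã] after /ɲ/; /ɔ/ → [ɔ̃] after /n/; /e/ → [ẽ] after /ɴ/ — each time a vowel is nasalised next to a preceding nasal.
No change occurs in [baɣəɸo], [dɔʁɪ] because the vowel at the boundary is adjacent to an oral consonant, not a nasal (/ə/ next to /ɣ/; /ɪ/ next to /ʁ/).
Because the conditioning nasal is to the left of the vowel that changes, the process is progressive (perseverative).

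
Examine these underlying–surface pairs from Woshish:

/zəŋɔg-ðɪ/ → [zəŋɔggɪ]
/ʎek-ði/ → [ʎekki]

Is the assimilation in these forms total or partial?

The segment that alternates is /ð/, which surfaces as [g] when adjacent to /g/.
The output [g] is identical to the trigger /g/ — every feature (place, manner, voicing) has been copied — so this is total assimilation.
The remaining alternation confirms this: /ð/ → [k] after /k/ — in each case the output is a copy of the preceding consonant.

total assimilation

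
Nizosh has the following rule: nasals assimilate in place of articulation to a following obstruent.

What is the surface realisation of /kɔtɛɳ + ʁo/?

[kɔtɛɴʁo]

/ɳ/ is a voiced retroflex nasal. The following trigger /ʁ/ is uvular, so /ɳ/ must become uvular as well.
The voiced uvular nasal is [ɴ], so /ɳ/ → [ɴ].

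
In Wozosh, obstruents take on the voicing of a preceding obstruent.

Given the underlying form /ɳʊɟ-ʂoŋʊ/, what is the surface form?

/ʂ/ is a voiceless retroflex fricative. The preceding trigger /ɟ/ is voiced, so /ʂ/ must become voiced as well.
Changing only its voicing to voiced gives [ʐ] — the voiced retroflex fricative.

[ɳʊɟʐoŋʊ]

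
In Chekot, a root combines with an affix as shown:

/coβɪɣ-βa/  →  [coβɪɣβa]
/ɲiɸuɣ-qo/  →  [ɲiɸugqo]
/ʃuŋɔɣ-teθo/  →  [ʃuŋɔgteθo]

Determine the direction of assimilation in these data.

regressive

The segment that alternates is /ɣ/, which surfaces as [g] when adjacent to /q/.
/ɣ/ is a fricative while /q/ is a stop; the output [g] is a stop, matching the trigger — so the feature that spreads is manner.
Checking the remaining alternation: /ɣ/ → [g] before /t/ (fricative → stop, matching a stop) — only manner changes, and always toward the following segment.
Nothing changes in [coβɪɣβa]: there the adjacent consonants already agree in manner (/ɣ/ and /β/ are both fricatives), so this form is consistent with the same rule.
The trigger is the following segment, so the direction is regressive (anticipatory).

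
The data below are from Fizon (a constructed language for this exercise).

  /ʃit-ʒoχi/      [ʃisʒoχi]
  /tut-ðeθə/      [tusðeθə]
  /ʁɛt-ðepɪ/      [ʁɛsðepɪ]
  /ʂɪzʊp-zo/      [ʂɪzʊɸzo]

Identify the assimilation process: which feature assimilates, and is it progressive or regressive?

Comparing underlying and surface forms, /t/ → [s] is the alternation; the neighbouring /ʒ/ is constant.
The change stop → fricative matches the manner of the following /ʒ/, identifying this as manner assimilation.
Place and voice are unchanged, so the assimilation is partial, not total.
Checking the remaining alternations: /t/ → [s] before /ð/ (stop → fricative, matching a fricative); /p/ → [ɸ] before /z/ (stop → fricative, matching a fricative) — only manner changes, and always toward the following segment.
Since the segment that changes precedes the conditioning segment, the assimilation is regressive.

regressive manner assimilation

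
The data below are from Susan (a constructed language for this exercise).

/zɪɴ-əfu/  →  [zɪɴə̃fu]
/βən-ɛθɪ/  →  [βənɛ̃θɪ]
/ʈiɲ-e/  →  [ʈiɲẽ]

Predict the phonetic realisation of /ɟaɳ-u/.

[ɟaɳũ]

The data show progressive nasality assimilation (vowel nasalisation): /ə/ → [ə̃] after /ɴ/; /ɛ/ → [ɛ̃] after /n/; /e/ → [ẽ] after /ɲ/ — a vowel is nasalised by an immediately preceding nasal consonant.
The vowel /u/ is adjacent to the preceding nasal /ɳ/, so it acquires [+nasal] and surfaces as [ũ].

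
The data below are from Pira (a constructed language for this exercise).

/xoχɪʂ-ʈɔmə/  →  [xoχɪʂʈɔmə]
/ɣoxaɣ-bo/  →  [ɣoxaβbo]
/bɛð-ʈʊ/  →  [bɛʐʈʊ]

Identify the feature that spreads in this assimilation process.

place

Underlying /ɣ/ is realised as [β] next to /b/; /b/ itself does not change.
/ɣ/ is velar while /b/ is bilabial; the output [β] is bilabial, matching the trigger — so the feature that spreads is place.
Checking the remaining alternation: /ð/ → [ʐ] before /ʈ/ (dental → retroflex, matching retroflex) — only place changes, and always toward the following segment.
Nothing changes in [xoχɪʂʈɔmə]: there the adjacent consonants already agree in place (/ʂ/ and /ʈ/ are both retroflex), so this form is consistent with the same rule.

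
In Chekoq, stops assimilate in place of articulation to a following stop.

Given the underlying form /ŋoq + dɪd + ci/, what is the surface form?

/q/ is a voiceless uvular stop. The following trigger /d/ is alveolar, so /q/ must become alveolar as well.
A voiceless alveolar stop is [t], so the surface segment is [t].
At the second juncture, /d/ likewise becomes [ɟ] adjacent to /c/.

[ŋotdɪɟci]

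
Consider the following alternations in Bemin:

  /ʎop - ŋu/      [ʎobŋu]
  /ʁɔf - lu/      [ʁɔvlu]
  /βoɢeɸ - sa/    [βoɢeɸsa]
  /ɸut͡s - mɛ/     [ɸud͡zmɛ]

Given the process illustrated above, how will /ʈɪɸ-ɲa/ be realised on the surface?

The data show regressive voicing assimilation: /p/ → [b] before /ŋ/; /f/ → [v] before /l/; /t͡s/ → [d͡z] before /m/. In each pair only voicing changes, matching the following consonant, while place and manner stay constant.
Nothing changes in [βoɢeɸsa]: there the adjacent consonants already agree in voicing (/ɸ/ and /s/ are both voiceless), so this form is consistent with the same rule.
The rule targets /ɸ/ (voiceless bilabial fricative), which sits before the trigger /ɲ/ (voiced).
A voiced bilabial fricative is [β], so the surface segment is [β].

[ʈɪβɲa]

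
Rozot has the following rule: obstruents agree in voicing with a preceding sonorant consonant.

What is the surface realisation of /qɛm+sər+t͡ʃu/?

[qɛmzərd͡ʒu]

/s/ is a voiceless alveolar fricative. The preceding trigger /m/ is voiced, so /s/ must become voiced as well.
Changing only its voicing to voiced gives [z] — the voiced alveolar fricative.
At the second juncture, /t͡ʃ/ likewise becomes [d͡ʒ] adjacent to /r/.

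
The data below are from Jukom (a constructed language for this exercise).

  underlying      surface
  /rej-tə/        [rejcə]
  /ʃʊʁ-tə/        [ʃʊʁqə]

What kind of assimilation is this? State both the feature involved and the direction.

Underlying /t/ is realised as [c] next to /j/; /j/ itself does not change.
/t/ is alveolar while /j/ is palatal; the output [c] is palatal, matching the trigger — so the feature that spreads is place.
Manner and voice are unchanged, so the assimilation is partial, not total.
Checking the remaining alternation: /t/ → [q] after /ʁ/ (alveolar → uvular, matching uvular) — only place changes, and always toward the preceding segment.
Since the segment that changes follows the conditioning segment, the assimilation is progressive.

progressive place assimilation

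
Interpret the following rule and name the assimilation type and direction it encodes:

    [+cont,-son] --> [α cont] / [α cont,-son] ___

progressive manner assimilation

The shared variable α links the value of [cont] on the target to that of the neighbouring obstruent. [cont] distinguishes stops from fricatives — a manner-of-articulation feature — so this is manner assimilation.
The conditioning segment sits to the left of the focus bar, meaning the trigger precedes the segment that changes — progressive assimilation.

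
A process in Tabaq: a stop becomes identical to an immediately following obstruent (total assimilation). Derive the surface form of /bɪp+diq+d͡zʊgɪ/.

/p/ is the segment targeted by the rule; it sits immediately before /d/, so it assimilates completely and surfaces as [d].
At the second juncture, /q/ likewise becomes [d͡z] adjacent to /d͡z/.

[bɪddid͡zd͡zʊgɪ]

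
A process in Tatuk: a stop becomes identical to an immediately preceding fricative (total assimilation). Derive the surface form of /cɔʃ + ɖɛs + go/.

/ɖ/ is the segment targeted by the rule; it sits immediately after /ʃ/, so it assimilates completely and surfaces as [ʃ].
The same rule applies at the second boundary: /g/ → [s] next to /s/.

[cɔʃʃɛsso]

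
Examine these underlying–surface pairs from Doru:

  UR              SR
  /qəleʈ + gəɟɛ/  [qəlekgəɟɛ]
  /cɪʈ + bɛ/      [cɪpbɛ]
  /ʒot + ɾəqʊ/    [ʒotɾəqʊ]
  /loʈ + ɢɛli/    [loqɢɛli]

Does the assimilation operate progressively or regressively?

The segment that alternates is /ʈ/, which surfaces as [k] when adjacent to /g/.
/ʈ/ is retroflex while /g/ is velar; the output [k] is velar, matching the trigger — so the feature that spreads is place.
The same holds elsewhere in the data: /ʈ/ → [p] before /b/ (retroflex → bilabial, matching bilabial); /ʈ/ → [q] before /ɢ/ (retroflex → uvular, matching uvular) — only place changes, and always toward the following segment.
No alternation appears in [ʒotɾəqʊ]: there the adjacent consonants already agree in place (/t/ and /ɾ/ are both alveolar), so this form is consistent with the same rule.
Since the segment that changes precedes the conditioning segment, the assimilation is regressive.

regressive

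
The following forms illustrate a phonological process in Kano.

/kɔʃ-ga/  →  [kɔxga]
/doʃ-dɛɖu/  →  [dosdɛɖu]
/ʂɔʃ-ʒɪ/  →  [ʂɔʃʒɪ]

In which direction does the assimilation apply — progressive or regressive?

regressive

Comparing underlying and surface forms, /ʃ/ → [x] is the alternation; the neighbouring /g/ is constant.
/ʃ/ is postalveolar while /g/ is velar; the output [x] is velar, matching the trigger — so the feature that spreads is place.
The same holds elsewhere in the data: /ʃ/ → [s] before /d/ (postalveolar → alveolar, matching alveolar) — only place changes, and always toward the following segment.
Nothing changes in [ʂɔʃʒɪ]: there the adjacent consonants already agree in place (/ʃ/ and /ʒ/ are both postalveolar), so this form is consistent with the same rule.
Since the segment that changes precedes the conditioning segment, the assimilation is regressive.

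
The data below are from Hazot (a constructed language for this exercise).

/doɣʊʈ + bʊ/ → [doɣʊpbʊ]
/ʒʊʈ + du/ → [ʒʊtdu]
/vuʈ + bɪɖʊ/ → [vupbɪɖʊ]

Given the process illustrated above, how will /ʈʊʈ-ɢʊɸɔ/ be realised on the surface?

[ʈʊqɢʊɸɔ]

The data show regressive place assimilation: /ʈ/ → [p] before /b/; /ʈ/ → [t] before /d/. In each pair only place changes, matching the following consonant, while manner and voice stay constant.
The rule targets /ʈ/ (voiceless retroflex stop), which sits before the trigger /ɢ/ (uvular).
The voiceless uvular stop is [q], so /ʈ/ → [q].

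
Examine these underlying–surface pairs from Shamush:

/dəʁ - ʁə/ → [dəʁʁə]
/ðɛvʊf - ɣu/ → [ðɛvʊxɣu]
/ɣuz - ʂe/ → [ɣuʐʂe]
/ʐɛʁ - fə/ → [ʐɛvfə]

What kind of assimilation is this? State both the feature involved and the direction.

The segment that alternates is /f/, which surfaces as [x] when adjacent to /ɣ/.
The change labiodental → velar matches the place of the following /ɣ/, identifying this as place assimilation.
Manner and voice are unchanged, so the assimilation is partial, not total.
Checking the remaining alternations: /z/ → [ʐ] before /ʂ/ (alveolar → retroflex, matching retroflex); /ʁ/ → [v] before /f/ (uvular → labiodental, matching labiodental) — only place changes, and always toward the following segment.
No alternation appears in [dəʁʁə]: there the adjacent consonants already agree in place (/ʁ/ and /ʁ/ are both uvular), so this form is consistent with the same rule.
Since the segment that changes precedes the conditioning segment, the assimilation is regressive.

regressive place assimilation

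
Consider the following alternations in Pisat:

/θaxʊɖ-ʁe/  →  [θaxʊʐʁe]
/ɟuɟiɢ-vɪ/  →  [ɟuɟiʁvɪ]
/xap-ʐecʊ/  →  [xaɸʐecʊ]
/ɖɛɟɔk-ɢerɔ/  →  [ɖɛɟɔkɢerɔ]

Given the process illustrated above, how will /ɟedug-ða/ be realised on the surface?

The data show regressive manner assimilation: /ɖ/ → [ʐ] before /ʁ/; /ɢ/ → [ʁ] before /v/; /p/ → [ɸ] before /ʐ/. In each pair only manner changes, matching the following consonant, while place and voice stay constant.
Nothing changes in [ɖɛɟɔkɢerɔ]: there the adjacent consonants already agree in manner (/k/ and /ɢ/ are both stops), so this form is consistent with the same rule.
The rule targets /g/ (voiced velar stop), which sits before the trigger /ð/ (fricative).
Changing only its manner to fricative gives [ɣ] — the voiced velar fricative.

[ɟeduɣða]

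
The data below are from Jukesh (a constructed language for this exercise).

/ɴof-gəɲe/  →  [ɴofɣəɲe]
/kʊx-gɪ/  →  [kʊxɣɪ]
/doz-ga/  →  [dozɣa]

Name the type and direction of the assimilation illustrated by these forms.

Comparing underlying and surface forms, /g/ → [ɣ] is the alternation; the neighbouring /f/ is constant.
/g/ is a stop while /f/ is a fricative; the output [ɣ] is a fricative, matching the trigger — so the feature that spreads is manner.
Place and voice are unchanged, so the assimilation is partial, not total.
The other alternating forms pattern the same way: /g/ → [ɣ] after /x/ (stop → fricative, matching a fricative); /g/ → [ɣ] after /z/ (stop → fricative, matching a fricative) — only manner changes, and always toward the preceding segment.
The trigger is the preceding segment, so the direction is progressive (perseverative).

progressive manner assimilation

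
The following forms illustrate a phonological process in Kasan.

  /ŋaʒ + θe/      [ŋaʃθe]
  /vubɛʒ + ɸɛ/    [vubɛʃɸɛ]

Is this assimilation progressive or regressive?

Comparing underlying and surface forms, /ʒ/ → [ʃ] is the alternation; the neighbouring /θ/ is constant.
/ʒ/ is voiced while /θ/ is voiceless; the output [ʃ] is voiceless, matching the trigger — so the feature that spreads is voicing.
Checking the remaining alternation: /ʒ/ → [ʃ] before /ɸ/ (voiced → voiceless, matching voiceless) — only voicing changes, and always toward the following segment.
The trigger is the following segment, so the direction is regressive (anticipatory).

regressive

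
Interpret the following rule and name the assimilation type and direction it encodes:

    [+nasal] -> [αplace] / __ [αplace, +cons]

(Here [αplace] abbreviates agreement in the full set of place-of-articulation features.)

The shared variable α links the value of the place features (abbreviated [place]) on the target to the same value on the neighbouring segment, so place is the feature that assimilates.
The conditioning segment sits to the right of the focus bar, meaning the trigger follows the segment that changes — regressive assimilation.

regressive place assimilation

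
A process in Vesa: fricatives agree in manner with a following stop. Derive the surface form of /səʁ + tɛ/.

[səɢtɛ]

The rule targets /ʁ/ (voiced uvular fricative), which sits before the trigger /t/ (stop).
Changing only its manner to stop gives [ɢ] — the voiced uvular stop.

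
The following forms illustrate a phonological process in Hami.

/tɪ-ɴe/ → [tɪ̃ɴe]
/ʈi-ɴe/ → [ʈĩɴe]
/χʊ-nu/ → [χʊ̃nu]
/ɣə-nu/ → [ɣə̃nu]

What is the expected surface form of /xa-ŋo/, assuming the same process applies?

The data show regressive nasality assimilation (vowel nasalisation): /ɪ/ → [ɪ̃] before /ɴ/; /i/ → [ĩ] before /ɴ/; /ʊ/ → [ʊ̃] before /n/; /ə/ → [ə̃] before /n/ — a vowel is nasalised by an immediately following nasal consonant.
The vowel /a/ is adjacent to the following nasal /ŋ/, so it acquires [+nasal] and surfaces as [ã].

[xãŋo]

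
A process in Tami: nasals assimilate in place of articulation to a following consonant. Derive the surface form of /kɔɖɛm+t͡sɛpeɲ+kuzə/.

The rule targets /m/ (voiced bilabial nasal), which sits before the trigger /t͡s/ (alveolar).
A voiced alveolar nasal is [n], so the surface segment is [n].
The same rule applies at the second boundary: /ɲ/ → [ŋ] next to /k/.

[kɔɖɛnt͡sɛpeŋkuzə]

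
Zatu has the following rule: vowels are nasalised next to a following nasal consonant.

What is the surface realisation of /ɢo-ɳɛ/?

/o/ sits next to the nasal /ɳ/ and is therefore nasalised to [õ].

[ɢõɳɛ]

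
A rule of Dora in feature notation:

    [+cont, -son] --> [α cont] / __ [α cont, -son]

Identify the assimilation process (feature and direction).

The shared variable α links the value of [cont] on the target to that of the neighbouring obstruent. [cont] distinguishes stops from fricatives — a manner-of-articulation feature — so this is manner assimilation.
Since the environment is written after the underscore, the trigger follows the target; the direction is regressive.

regressive manner assimilation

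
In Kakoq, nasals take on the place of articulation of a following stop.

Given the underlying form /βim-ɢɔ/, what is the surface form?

[βiɴɢɔ]

The rule targets /m/ (voiced bilabial nasal), which sits before the trigger /ɢ/ (uvular).
A voiced uvular nasal is [ɴ], so the surface segment is [ɴ].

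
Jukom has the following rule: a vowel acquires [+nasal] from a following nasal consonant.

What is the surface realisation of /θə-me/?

[θə̃me]

The vowel /ə/ is adjacent to the following nasal /m/, so it acquires [+nasal] and surfaces as [ə̃].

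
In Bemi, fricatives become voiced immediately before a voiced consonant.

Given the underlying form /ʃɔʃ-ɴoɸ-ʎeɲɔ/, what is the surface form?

[ʃɔʒɴoβʎeɲɔ]

/ʃ/ is a voiceless postalveolar fricative. The following trigger /ɴ/ is voiced, so /ʃ/ must become voiced as well.
A voiced postalveolar fricative is [ʒ], so the surface segment is [ʒ].
At the second juncture, /ɸ/ likewise becomes [β] adjacent to /ʎ/.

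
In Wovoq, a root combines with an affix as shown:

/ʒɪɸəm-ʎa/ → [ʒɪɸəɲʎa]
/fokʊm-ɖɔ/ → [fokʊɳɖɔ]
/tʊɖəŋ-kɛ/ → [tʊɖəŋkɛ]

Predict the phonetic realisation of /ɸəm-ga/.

The data show regressive place assimilation: /m/ → [ɲ] before /ʎ/; /m/ → [ɳ] before /ɖ/. In each pair only place changes, matching the following consonant, while manner and voice stay constant.
No alternation appears in [tʊɖəŋkɛ]: there the adjacent consonants already agree in place (/ŋ/ and /k/ are both velar), so this form is consistent with the same rule.
The rule targets /m/ (voiced bilabial nasal), which sits before the trigger /g/ (velar).
Changing only its place to velar gives [ŋ] — the voiced velar nasal.

[ɸəŋga]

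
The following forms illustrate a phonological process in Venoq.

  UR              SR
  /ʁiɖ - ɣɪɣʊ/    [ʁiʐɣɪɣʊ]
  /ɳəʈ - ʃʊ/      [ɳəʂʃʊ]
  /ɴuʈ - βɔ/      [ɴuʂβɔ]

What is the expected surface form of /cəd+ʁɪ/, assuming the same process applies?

[cəzʁɪ]

The data show regressive manner assimilation: /ɖ/ → [ʐ] before /ɣ/; /ʈ/ → [ʂ] before /ʃ/; /ʈ/ → [ʂ] before /β/. In each pair only manner changes, matching the following consonant, while place and voice stay constant.
/d/ is a voiced alveolar stop. The following trigger /ʁ/ is a fricative, so /d/ must become a fricative as well.
Changing only its manner to fricative gives [z] — the voiced alveolar fricative.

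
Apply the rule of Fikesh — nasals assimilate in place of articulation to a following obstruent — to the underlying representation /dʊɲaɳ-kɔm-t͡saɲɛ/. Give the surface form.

The rule targets /ɳ/ (voiced retroflex nasal), which sits before the trigger /k/ (velar).
Changing only its place to velar gives [ŋ] — the voiced velar nasal.
The same rule applies at the second boundary: /m/ → [n] next to /t͡s/.

[dʊɲaŋkɔnt͡saɲɛ]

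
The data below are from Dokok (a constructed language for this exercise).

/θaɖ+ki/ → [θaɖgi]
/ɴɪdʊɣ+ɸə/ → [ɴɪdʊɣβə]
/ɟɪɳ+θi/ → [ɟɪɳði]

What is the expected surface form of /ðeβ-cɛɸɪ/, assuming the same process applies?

[ðeβɟɛɸɪ]

The data show progressive voicing assimilation: /k/ → [g] after /ɖ/; /ɸ/ → [β] after /ɣ/; /θ/ → [ð] after /ɳ/. In each pair only voicing changes, matching the preceding consonant, while place and manner stay constant.
The rule targets /c/ (voiceless palatal stop), which sits after the trigger /β/ (voiced).
A voiced palatal stop is [ɟ], so the surface segment is [ɟ].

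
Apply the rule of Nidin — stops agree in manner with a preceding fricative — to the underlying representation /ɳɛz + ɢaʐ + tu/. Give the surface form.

/ɢ/ is a voiced uvular stop. The preceding trigger /z/ is a fricative, so /ɢ/ must become a fricative as well.
Changing only its manner to fricative gives [ʁ] — the voiced uvular fricative.
The same rule applies at the second boundary: /t/ → [s] next to /ʐ/.

[ɳɛzʁaʐsu]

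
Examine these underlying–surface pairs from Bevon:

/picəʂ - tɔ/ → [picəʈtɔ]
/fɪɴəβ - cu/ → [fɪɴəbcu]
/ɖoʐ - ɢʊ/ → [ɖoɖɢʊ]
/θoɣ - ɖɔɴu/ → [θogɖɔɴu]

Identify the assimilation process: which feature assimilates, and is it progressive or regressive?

Comparing underlying and surface forms, /ʂ/ → [ʈ] is the alternation; the neighbouring /t/ is constant.
/ʂ/ is a fricative while /t/ is a stop; the output [ʈ] is a stop, matching the trigger — so the feature that spreads is manner.
Place and voice are unchanged, so the assimilation is partial, not total.
The same holds elsewhere in the data: /β/ → [b] before /c/ (fricative → stop, matching a stop); /ʐ/ → [ɖ] before /ɢ/ (fricative → stop, matching a stop); /ɣ/ → [g] before /ɖ/ (fricative → stop, matching a stop) — only manner changes, and always toward the following segment.
Since the segment that changes precedes the conditioning segment, the assimilation is regressive.

regressive manner assimilation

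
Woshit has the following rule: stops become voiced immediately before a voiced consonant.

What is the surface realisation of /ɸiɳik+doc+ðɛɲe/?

[ɸiɳigdoɟðɛɲe]

/k/ is a voiceless velar stop. The following trigger /d/ is voiced, so /k/ must become voiced as well.
A voiced velar stop is [g], so the surface segment is [g].
At the second juncture, /c/ likewise becomes [ɟ] adjacent to /ð/.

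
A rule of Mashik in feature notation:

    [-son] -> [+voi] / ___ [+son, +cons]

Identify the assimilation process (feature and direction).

The structural change is [+voi], and the conditioning segment [+son, +cons] (a sonorant consonant) is itself voiced, so the target comes to share the voicing of its neighbour — voicing assimilation.
Since the environment is written after the underscore, the trigger follows the target; the direction is regressive.

regressive voicing assimilation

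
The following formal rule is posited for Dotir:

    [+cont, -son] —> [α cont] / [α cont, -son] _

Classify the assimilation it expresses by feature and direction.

progressive manner assimilation

The rule copies [cont] (continuancy) from the environment onto the target fricatives; since [±cont] encodes the stop/fricative manner contrast, the assimilating dimension is manner.
Since the environment is written before the underscore, the trigger precedes the target; the direction is progressive.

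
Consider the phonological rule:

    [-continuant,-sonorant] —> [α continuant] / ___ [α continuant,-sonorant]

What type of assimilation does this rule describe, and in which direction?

The shared variable α links the value of [continuant] on the target to that of the neighbouring obstruent. [continuant] distinguishes stops from fricatives — a manner-of-articulation feature — so this is manner assimilation.
The conditioning segment sits to the right of the focus bar, meaning the trigger follows the segment that changes — regressive assimilation.

regressive manner assimilation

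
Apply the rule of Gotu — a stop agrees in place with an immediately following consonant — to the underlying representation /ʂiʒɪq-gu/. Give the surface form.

[ʂiʒɪkgu]

The rule targets /q/ (voiceless uvular stop), which sits before the trigger /g/ (velar).
Changing only its place to velar gives [k] — the voiceless velar stop.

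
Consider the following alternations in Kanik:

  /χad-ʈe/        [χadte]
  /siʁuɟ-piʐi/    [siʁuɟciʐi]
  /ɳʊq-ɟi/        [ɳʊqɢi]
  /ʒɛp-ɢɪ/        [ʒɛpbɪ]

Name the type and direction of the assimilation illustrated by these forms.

progressive place assimilation

Comparing underlying and surface forms, /ʈ/ → [t] is the alternation; the neighbouring /d/ is constant.
/ʈ/ is retroflex while /d/ is alveolar; the output [t] is alveolar, matching the trigger — so the feature that spreads is place.
Manner and voice are unchanged, so the assimilation is partial, not total.
Checking the remaining alternations: /p/ → [c] after /ɟ/ (bilabial → palatal, matching palatal); /ɟ/ → [ɢ] after /q/ (palatal → uvular, matching uvular); /ɢ/ → [b] after /p/ (uvular → bilabial, matching bilabial) — only place changes, and always toward the preceding segment.
Since the segment that changes follows the conditioning segment, the assimilation is progressive.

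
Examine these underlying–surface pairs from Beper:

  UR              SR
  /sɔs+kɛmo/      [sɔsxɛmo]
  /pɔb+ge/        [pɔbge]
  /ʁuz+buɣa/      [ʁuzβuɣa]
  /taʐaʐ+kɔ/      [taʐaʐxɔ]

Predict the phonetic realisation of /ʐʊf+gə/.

[ʐʊfɣə]

The data show progressive manner assimilation: /k/ → [x] after /s/; /b/ → [β] after /z/; /k/ → [x] after /ʐ/. In each pair only manner changes, matching the preceding consonant, while place and voice stay constant.
No alternation appears in [pɔbge]: there the adjacent consonants already agree in manner (/g/ and /b/ are both stops), so this form is consistent with the same rule.
/g/ is a voiced velar stop. The preceding trigger /f/ is a fricative, so /g/ must become a fricative as well.
The voiced velar fricative is [ɣ], so /g/ → [ɣ].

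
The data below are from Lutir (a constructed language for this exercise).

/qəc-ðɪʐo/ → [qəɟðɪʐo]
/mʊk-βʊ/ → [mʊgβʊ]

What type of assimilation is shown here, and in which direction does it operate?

Underlying /c/ is realised as [ɟ] next to /ð/; /ð/ itself does not change.
The change voiceless → voiced matches the voicing of the following /ð/, identifying this as voicing assimilation.
Place and manner are unchanged, so the assimilation is partial, not total.
The other alternating form patterns the same way: /k/ → [g] before /β/ (voiceless → voiced, matching voiced) — only voicing changes, and always toward the following segment.
The trigger is the following segment, so the direction is regressive (anticipatory).

regressive voicing assimilation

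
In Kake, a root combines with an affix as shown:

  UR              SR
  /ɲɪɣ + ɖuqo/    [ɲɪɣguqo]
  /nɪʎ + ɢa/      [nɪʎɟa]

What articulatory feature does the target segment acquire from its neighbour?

Comparing underlying and surface forms, /ɖ/ → [g] is the alternation; the neighbouring /ɣ/ is constant.
/ɖ/ is retroflex while /ɣ/ is velar; the output [g] is velar, matching the trigger — so the feature that spreads is place.
The same holds elsewhere in the data: /ɢ/ → [ɟ] after /ʎ/ (uvular → palatal, matching palatal) — only place changes, and always toward the preceding segment.

place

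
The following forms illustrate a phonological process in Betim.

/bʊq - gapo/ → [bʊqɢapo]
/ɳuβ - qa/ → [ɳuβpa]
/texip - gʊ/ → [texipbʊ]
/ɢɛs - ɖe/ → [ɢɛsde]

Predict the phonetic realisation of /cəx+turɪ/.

The data show progressive place assimilation: /g/ → [ɢ] after /q/; /q/ → [p] after /β/; /g/ → [b] after /p/; /ɖ/ → [d] after /s/. In each pair only place changes, matching the preceding consonant, while manner and voice stay constant.
The rule targets /t/ (voiceless alveolar stop), which sits after the trigger /x/ (velar).
Changing only its place to velar gives [k] — the voiceless velar stop.

[cəxkurɪ]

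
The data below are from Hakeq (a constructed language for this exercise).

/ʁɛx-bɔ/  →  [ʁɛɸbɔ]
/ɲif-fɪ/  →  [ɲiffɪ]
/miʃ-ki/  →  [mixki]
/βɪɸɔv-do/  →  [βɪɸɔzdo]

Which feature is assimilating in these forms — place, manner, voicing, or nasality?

place

Underlying /x/ is realised as [ɸ] next to /b/; /b/ itself does not change.
/x/ is velar while /b/ is bilabial; the output [ɸ] is bilabial, matching the trigger — so the feature that spreads is place.
The other alternating forms pattern the same way: /ʃ/ → [x] before /k/ (postalveolar → velar, matching velar); /v/ → [z] before /d/ (labiodental → alveolar, matching alveolar) — only place changes, and always toward the following segment.
No alternation appears in [ɲiffɪ]: there the adjacent consonants already agree in place (/f/ and /f/ are both labiodental), so this form is consistent with the same rule.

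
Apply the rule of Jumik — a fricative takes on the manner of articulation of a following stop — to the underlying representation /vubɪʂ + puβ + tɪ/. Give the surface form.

The rule targets /ʂ/ (voiceless retroflex fricative), which sits before the trigger /p/ (stop).
Changing only its manner to stop gives [ʈ] — the voiceless retroflex stop.
At the second juncture, /β/ likewise becomes [b] adjacent to /t/.

[vubɪʈpubtɪ]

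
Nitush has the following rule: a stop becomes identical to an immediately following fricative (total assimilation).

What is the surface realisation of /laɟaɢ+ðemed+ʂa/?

/ɢ/ is the segment targeted by the rule; it sits immediately before /ð/, so it assimilates completely and surfaces as [ð].
At the second juncture, /d/ likewise becomes [ʂ] adjacent to /ʂ/.

[laɟaððemeʂʂa]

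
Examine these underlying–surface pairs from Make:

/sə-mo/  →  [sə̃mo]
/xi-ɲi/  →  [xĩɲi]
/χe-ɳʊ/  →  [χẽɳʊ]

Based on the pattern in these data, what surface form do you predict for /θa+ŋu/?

The data show regressive nasality assimilation (vowel nasalisation): /ə/ → [ə̃] before /m/; /i/ → [ĩ] before /ɲ/; /e/ → [ẽ] before /ɳ/ — a vowel is nasalised by an immediately following nasal consonant.
The vowel /a/ is adjacent to the following nasal /ŋ/, so it acquires [+nasal] and surfaces as [ã].

[θãŋu]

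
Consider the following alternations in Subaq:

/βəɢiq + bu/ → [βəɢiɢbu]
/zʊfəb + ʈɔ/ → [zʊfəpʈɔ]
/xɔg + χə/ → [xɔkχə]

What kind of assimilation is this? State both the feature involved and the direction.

regressive voicing assimilation

The segment that alternates is /q/, which surfaces as [ɢ] when adjacent to /b/.
/q/ is voiceless while /b/ is voiced; the output [ɢ] is voiced, matching the trigger — so the feature that spreads is voicing.
Place and manner are unchanged, so the assimilation is partial, not total.
The other alternating forms pattern the same way: /b/ → [p] before /ʈ/ (voiced → voiceless, matching voiceless); /g/ → [k] before /χ/ (voiced → voiceless, matching voiceless) — only voicing changes, and always toward the following segment.
Since the segment that changes precedes the conditioning segment, the assimilation is regressive.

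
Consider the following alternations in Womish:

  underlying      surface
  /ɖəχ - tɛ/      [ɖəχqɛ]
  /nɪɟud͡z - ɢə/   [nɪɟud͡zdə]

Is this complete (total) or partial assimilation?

partial assimilation

The segment that alternates is /t/, which surfaces as [q] when adjacent to /χ/.
The change alveolar → uvular matches the place of the preceding /χ/, identifying this as place assimilation.
Manner and voice are unchanged, so the assimilation is partial, not total.
The other alternating form patterns the same way: /ɢ/ → [d] after /d͡z/ (uvular → alveolar, matching alveolar) — only place changes, and always toward the preceding segment.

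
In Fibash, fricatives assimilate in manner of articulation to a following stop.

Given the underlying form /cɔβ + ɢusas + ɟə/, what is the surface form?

[cɔbɢusatɟə]

/β/ is a voiced bilabial fricative. The following trigger /ɢ/ is a stop, so /β/ must become a stop as well.
A voiced bilabial stop is [b], so the surface segment is [b].
The same rule applies at the second boundary: /s/ → [t] next to /ɟ/.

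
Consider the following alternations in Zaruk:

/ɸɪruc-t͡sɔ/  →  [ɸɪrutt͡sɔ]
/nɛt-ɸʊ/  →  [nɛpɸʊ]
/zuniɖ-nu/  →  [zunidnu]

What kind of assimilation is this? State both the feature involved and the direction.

Underlying /c/ is realised as [t] next to /t͡s/; /t͡s/ itself does not change.
/c/ is palatal while /t͡s/ is alveolar; the output [t] is alveolar, matching the trigger — so the feature that spreads is place.
Manner and voice are unchanged, so the assimilation is partial, not total.
Checking the remaining alternations: /t/ → [p] before /ɸ/ (alveolar → bilabial, matching bilabial); /ɖ/ → [d] before /n/ (retroflex → alveolar, matching alveolar) — only place changes, and always toward the following segment.
The trigger is the following segment, so the direction is regressive (anticipatory).

regressive place assimilation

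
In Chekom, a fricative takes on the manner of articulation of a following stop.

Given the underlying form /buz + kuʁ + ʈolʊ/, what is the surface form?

[budkuɢʈolʊ]

/z/ is a voiced alveolar fricative. The following trigger /k/ is a stop, so /z/ must become a stop as well.
The voiced alveolar stop is [d], so /z/ → [d].
At the second juncture, /ʁ/ likewise becomes [ɢ] adjacent to /ʈ/.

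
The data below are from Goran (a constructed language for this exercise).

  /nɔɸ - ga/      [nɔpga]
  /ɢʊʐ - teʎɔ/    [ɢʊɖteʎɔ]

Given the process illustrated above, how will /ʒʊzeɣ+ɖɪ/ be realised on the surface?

The data show regressive manner assimilation: /ɸ/ → [p] before /g/; /ʐ/ → [ɖ] before /t/. In each pair only manner changes, matching the following consonant, while place and voice stay constant.
/ɣ/ is a voiced velar fricative. The following trigger /ɖ/ is a stop, so /ɣ/ must become a stop as well.
The voiced velar stop is [g], so /ɣ/ → [g].

[ʒʊzegɖɪ]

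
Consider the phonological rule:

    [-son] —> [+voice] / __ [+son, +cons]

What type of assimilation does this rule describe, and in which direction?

regressive voicing assimilation

The target ([-son], obstruents) acquires [+voice] next to a sonorant consonant ([+son, +cons]) — it takes on the voicing of its neighbour, so the feature that spreads is voicing.
Since the environment is written after the underscore, the trigger follows the target; the direction is regressive.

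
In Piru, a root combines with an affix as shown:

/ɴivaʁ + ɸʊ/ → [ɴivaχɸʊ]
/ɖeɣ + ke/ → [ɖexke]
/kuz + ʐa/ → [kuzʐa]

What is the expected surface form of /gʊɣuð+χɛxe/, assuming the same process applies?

The data show regressive voicing assimilation: /ʁ/ → [χ] before /ɸ/; /ɣ/ → [x] before /k/. In each pair only voicing changes, matching the following consonant, while place and manner stay constant.
No alternation appears in [kuzʐa]: there the adjacent consonants already agree in voicing (/z/ and /ʐ/ are both voiced), so this form is consistent with the same rule.
/ð/ is a voiced dental fricative. The following trigger /χ/ is voiceless, so /ð/ must become voiceless as well.
The voiceless dental fricative is [θ], so /ð/ → [θ].

[gʊɣuθχɛxe]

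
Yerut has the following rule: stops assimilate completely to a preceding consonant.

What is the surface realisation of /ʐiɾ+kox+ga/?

/k/ is the segment targeted by the rule; it sits immediately after /ɾ/, so it assimilates completely and surfaces as [ɾ].
At the second juncture, /g/ likewise becomes [x] adjacent to /x/.

[ʐiɾɾoxxa]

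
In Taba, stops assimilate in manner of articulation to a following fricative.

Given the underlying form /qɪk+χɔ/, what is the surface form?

[qɪxχɔ]

/k/ is a voiceless velar stop. The following trigger /χ/ is a fricative, so /k/ must become a fricative as well.
A voiceless velar fricative is [x], so the surface segment is [x].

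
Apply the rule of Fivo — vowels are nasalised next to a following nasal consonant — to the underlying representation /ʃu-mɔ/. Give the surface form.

The vowel /u/ is adjacent to the following nasal /m/, so it acquires [+nasal] and surfaces as [ũ].

[ʃũmɔ]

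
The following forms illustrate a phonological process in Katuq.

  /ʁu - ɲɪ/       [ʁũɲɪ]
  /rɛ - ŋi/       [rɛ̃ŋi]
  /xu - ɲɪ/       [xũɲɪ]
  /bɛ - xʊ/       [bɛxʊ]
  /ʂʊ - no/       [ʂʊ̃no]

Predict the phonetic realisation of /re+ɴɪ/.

The data show regressive nasality assimilation (vowel nasalisation): /u/ → [ũ] before /ɲ/; /ɛ/ → [ɛ̃] before /ŋ/; /ʊ/ → [ʊ̃] before /n/ — a vowel is nasalised by an immediately following nasal consonant.
No change occurs in [bɛxʊ] because the vowel at the boundary is adjacent to an oral consonant, not a nasal (/ɛ/ next to /x/).
The vowel /e/ is adjacent to the following nasal /ɴ/, so it acquires [+nasal] and surfaces as [ẽ].

[rẽɴɪ]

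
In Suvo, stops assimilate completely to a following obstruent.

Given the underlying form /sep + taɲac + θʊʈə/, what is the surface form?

/p/ is the segment targeted by the rule; it sits immediately before /t/, so it assimilates completely and surfaces as [t].
At the second juncture, /c/ likewise becomes [θ] adjacent to /θ/.

[settaɲaθθʊʈə]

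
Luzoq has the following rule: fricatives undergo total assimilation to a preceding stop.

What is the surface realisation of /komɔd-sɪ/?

/s/ is the segment targeted by the rule; it sits immediately after /d/, so it assimilates completely and surfaces as [d].

[komɔddɪ]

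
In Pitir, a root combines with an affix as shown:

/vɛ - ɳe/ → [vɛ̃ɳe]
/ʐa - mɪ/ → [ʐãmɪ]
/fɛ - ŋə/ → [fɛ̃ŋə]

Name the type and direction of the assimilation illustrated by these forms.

regressive nasality assimilation (vowel nasalisation)

The vowel /ɛ/ surfaces as nasalised [ɛ̃] next to the following nasal /ɳ/ — it has acquired the [+nasal] feature of its neighbour.
The other forms show the same pattern: /a/ → [ã] before /m/; /ɛ/ → [ɛ̃] before /ŋ/ — each time a vowel is nasalised next to a following nasal.
Because the conditioning nasal is to the right of the vowel that changes, the process is regressive (anticipatory).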